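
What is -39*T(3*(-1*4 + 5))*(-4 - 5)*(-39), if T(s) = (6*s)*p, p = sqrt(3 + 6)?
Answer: -739206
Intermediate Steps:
p = 3 (p = sqrt(9) = 3)
T(s) = 18*s (T(s) = (6*s)*3 = 18*s)
-39*T(3*(-1*4 + 5))*(-4 - 5)*(-39) = -39*18*(3*(-1*4 + 5))*(-4 - 5)*(-39) = -39*18*(3*(-4 + 5))*(-9)*(-39) = -39*18*(3*1)*(-9)*(-39) = -39*18*3*(-9)*(-39) = -2106*(-9)*(-39) = -39*(-486)*(-39) = 18954*(-39) = -739206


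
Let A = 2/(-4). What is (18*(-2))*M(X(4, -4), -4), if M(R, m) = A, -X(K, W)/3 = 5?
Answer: 18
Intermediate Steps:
A = -½ (A = 2*(-¼) = -½ ≈ -0.50000)
X(K, W) = -15 (X(K, W) = -3*5 = -15)
M(R, m) = -½
(18*(-2))*M(X(4, -4), -4) = (18*(-2))*(-½) = -36*(-½) = 18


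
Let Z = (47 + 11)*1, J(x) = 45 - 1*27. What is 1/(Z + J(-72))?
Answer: 1/76 ≈ 0.013158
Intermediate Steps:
J(x) = 18 (J(x) = 45 - 27 = 18)
Z = 58 (Z = 58*1 = 58)
1/(Z + J(-72)) = 1/(58 + 18) = 1/76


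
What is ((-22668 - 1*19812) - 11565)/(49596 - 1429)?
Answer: -54045/48167 ≈ -1.1220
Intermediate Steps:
((-22668 - 1*19812) - 11565)/(49596 - 1429) = ((-22668 - 19812) - 11565)/48167 = (-42480 - 11565)*(1/48167) = -54045*1/48167 = -54045/48167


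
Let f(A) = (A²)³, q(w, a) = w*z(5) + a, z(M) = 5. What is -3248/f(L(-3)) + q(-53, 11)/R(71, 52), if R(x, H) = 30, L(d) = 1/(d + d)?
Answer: -2273080447/15 ≈ -1.5154e+8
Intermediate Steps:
L(d) = 1/(2*d)
q(w, a) = a + 5*w (q(w, a) = w*5 + a = 5*w + a = a + 5*w)
f(A) = A⁶
-3248/f(L(-3)) + q(-53, 11)/R(71, 52) = -3248/(((½)/(-3))⁶) + (11 + 5*(-53))/30 = -3248/(((½)*(-⅓))⁶) + (11 - 265)*(1/30) = -3248/((-⅙)⁶) - 254*1/30 = -3248/1/46656 - 127/15 = -3248*46656 - 127/15 = -151538688 - 127/15 = -2273080447/15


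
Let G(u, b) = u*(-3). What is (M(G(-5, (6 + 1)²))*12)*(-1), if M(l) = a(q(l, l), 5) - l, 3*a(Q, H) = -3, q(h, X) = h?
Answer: 192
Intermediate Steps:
G(u, b) = -3*u
a(Q, H) = -1 (a(Q, H) = (⅓)*(-3) = -1)
M(l) = -1 - l
(M(G(-5, (6 + 1)²))*12)*(-1) = ((-1 - (-3)*(-5))*12)*(-1) = ((-1 - 1*15)*12)*(-1) = ((-1 - 15)*12)*(-1) = -16*12*(-1) = -192*(-1) = 192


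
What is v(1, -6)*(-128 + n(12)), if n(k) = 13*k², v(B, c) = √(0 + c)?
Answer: 1744*I*√6 ≈ 4271.9*I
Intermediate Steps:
v(B, c) = √c
v(1, -6)*(-128 + n(12)) = √(-6)*(-128 + 13*12²) = (I*√6)*(-128 + 13*144) = (I*√6)*(-128 + 1872) = (I*√6)*1744 = 1744*I*√6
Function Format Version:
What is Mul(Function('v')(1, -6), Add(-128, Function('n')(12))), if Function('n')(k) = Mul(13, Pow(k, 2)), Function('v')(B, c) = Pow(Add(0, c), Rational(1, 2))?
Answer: Mul(1744, I, Pow(6, Rational(1, 2))) ≈ Mul(4271.9, I)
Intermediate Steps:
Function('v')(B, c) = Pow(c, Rational(1, 2))
Mul(Function('v')(1, -6), Add(-128, Function('n')(12))) = Mul(Pow(-6, Rational(1, 2)), Add(-128, Mul(13, Pow(12, 2)))) = Mul(Mul(I, Pow(6, Rational(1, 2))), Add(-128, Mul(13, 144))) = Mul(Mul(I, Pow(6, Rational(1, 2))), Add(-128, 1872)) = Mul(Mul(I, Pow(6, Rational(1, 2))), 1744) = Mul(1744, I, Pow(6, Rational(1, 2)))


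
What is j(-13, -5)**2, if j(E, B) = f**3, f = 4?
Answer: 4096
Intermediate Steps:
j(E, B) = 64 (j(E, B) = 4**3 = 64)
j(-13, -5)**2 = 64**2 = 4096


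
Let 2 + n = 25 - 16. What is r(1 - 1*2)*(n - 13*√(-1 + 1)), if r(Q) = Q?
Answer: -7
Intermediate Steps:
n = 7 (n = -2 + (25 - 16) = -2 + 9 = 7)
r(1 - 1*2)*(n - 13*√(-1 + 1)) = (1 - 1*2)*(7 - 13*√(-1 + 1)) = (1 - 2)*(7 - 13*√0) = -(7 - 13*0) = -(7 + 0) = -1*7 = -7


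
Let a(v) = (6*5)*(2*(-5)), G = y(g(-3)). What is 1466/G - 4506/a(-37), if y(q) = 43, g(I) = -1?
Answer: 105593/2150 ≈ 49.113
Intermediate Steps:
G = 43
a(v) = -300 (a(v) = 30*(-10) = -300)
1466/G - 4506/a(-37) = 1466/43 - 4506/(-300) = 1466*(1/43) - 4506*(-1/300) = 1466/43 + 751/50 = 105593/2150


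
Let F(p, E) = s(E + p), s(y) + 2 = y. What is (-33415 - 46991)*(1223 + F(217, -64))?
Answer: -110477844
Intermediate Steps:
s(y) = -2 + y
F(p, E) = -2 + E + p (F(p, E) = -2 + (E + p) = -2 + E + p)
(-33415 - 46991)*(1223 + F(217, -64)) = (-33415 - 46991)*(1223 + (-2 - 64 + 217)) = -80406*(1223 + 151) = -80406*1374 = -110477844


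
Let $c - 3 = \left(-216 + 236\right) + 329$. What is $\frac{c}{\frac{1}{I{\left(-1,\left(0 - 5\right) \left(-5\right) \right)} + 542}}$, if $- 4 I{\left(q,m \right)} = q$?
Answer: $190872$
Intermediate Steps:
$I{\left(q,m \right)} = - \frac{q}{4}$
$c = 352$ ($c = 3 + \left(\left(-216 + 236\right) + 329\right) = 3 + \left(20 + 329\right) = 3 + 349 = 352$)
$\frac{c}{\frac{1}{I{\left(-1,\left(0 - 5\right) \left(-5\right) \right)} + 542}} = \frac{352}{\frac{1}{\left(- \frac{1}{4}\right) \left(-1\right) + 542}} = \frac{352}{\frac{1}{\frac{1}{4} + 542}} = \frac{352}{\frac{1}{\frac{2169}{4}}} = \frac{352}{\frac{4}{2169}} = 352 \cdot \frac{2169}{4} = 190872$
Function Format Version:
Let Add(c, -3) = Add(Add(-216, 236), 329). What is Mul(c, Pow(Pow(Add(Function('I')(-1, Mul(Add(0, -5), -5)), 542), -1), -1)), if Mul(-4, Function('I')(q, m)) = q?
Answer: 190872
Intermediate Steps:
Function('I')(q, m) = Mul(Rational(-1, 4), q)
c = 352 (c = Add(3, Add(Add(-216, 236), 329)) = Add(3, Add(20, 329)) = Add(3, 349) = 352)
Mul(c, Pow(Pow(Add(Function('I')(-1, Mul(Add(0, -5), -5)), 542), -1), -1)) = Mul(352, Pow(Pow(Add(Mul(Rational(-1, 4), -1), 542), -1), -1)) = Mul(352, Pow(Pow(Add(Rational(1, 4), 542), -1), -1)) = Mul(352, Pow(Pow(Rational(2169, 4), -1), -1)) = Mul(352, Pow(Rational(4, 2169), -1)) = Mul(352, Rational(2169, 4)) = 190872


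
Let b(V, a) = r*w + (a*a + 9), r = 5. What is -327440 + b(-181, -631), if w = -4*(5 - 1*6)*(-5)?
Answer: 70630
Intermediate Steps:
w = -20 (w = -4*(5 - 6)*(-5) = -4*(-1)*(-5) = 4*(-5) = -20)
b(V, a) = -91 + a² (b(V, a) = 5*(-20) + (a*a + 9) = -100 + (a² + 9) = -100 + (9 + a²) = -91 + a²)
-327440 + b(-181, -631) = -327440 + (-91 + (-631)²) = -327440 + (-91 + 398161) = -327440 + 398070 = 70630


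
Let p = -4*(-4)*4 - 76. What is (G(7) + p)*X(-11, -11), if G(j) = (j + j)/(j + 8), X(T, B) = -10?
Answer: 332/3 ≈ 110.67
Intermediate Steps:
G(j) = 2*j/(8 + j) (G(j) = (2*j)/(8 + j) = 2*j/(8 + j))
p = -12 (p = 16*4 - 76 = 64 - 76 = -12)
(G(7) + p)*X(-11, -11) = (2*7/(8 + 7) - 12)*(-10) = (2*7/15 - 12)*(-10) = (2*7*(1/15) - 12)*(-10) = (14/15 - 12)*(-10) = -166/15*(-10) = 332/3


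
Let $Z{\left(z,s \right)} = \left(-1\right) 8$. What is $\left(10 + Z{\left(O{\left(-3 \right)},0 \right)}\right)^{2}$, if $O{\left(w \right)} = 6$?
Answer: $4$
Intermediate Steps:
$Z{\left(z,s \right)} = -8$
$\left(10 + Z{\left(O{\left(-3 \right)},0 \right)}\right)^{2} = \left(10 - 8\right)^{2} = 2^{2} = 4$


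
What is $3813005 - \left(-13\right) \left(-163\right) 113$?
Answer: $3573558$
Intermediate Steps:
$3813005 - \left(-13\right) \left(-163\right) 113 = 3813005 - 2119 \cdot 113 = 3813005 - 239447 = 3573558$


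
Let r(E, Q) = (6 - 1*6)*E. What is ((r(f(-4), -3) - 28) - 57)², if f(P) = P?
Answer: 7225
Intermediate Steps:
r(E, Q) = 0 (r(E, Q) = (6 - 6)*E = 0*E = 0)
((r(f(-4), -3) - 28) - 57)² = ((0 - 28) - 57)² = (-28 - 57)² = (-85)² = 7225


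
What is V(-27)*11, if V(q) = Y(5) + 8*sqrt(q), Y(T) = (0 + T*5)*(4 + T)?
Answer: 2475 + 264*I*sqrt(3) ≈ 2475.0 + 457.26*I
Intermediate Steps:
Y(T) = 5*T*(4 + T) (Y(T) = (0 + 5*T)*(4 + T) = (5*T)*(4 + T) = 5*T*(4 + T))
V(q) = 225 + 8*sqrt(q) (V(q) = 5*5*(4 + 5) + 8*sqrt(q) = 5*5*9 + 8*sqrt(q) = 225 + 8*sqrt(q))
V(-27)*11 = (225 + 8*sqrt(-27))*11 = (225 + 8*(3*I*sqrt(3)))*11 = (225 + 24*I*sqrt(3))*11 = 2475 + 264*I*sqrt(3)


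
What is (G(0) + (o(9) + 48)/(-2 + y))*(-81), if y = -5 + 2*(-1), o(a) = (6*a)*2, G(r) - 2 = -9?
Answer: 1971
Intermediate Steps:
G(r) = -7 (G(r) = 2 - 9 = -7)
o(a) = 12*a
y = -7 (y = -5 - 2 = -7)
(G(0) + (o(9) + 48)/(-2 + y))*(-81) = (-7 + (12*9 + 48)/(-2 - 7))*(-81) = (-7 + (108 + 48)/(-9))*(-81) = (-7 + 156*(-1/9))*(-81) = (-7 - 52/3)*(-81) = -73/3*(-81) = 1971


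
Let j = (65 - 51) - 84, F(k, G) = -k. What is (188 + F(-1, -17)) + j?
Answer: 119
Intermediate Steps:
j = -70 (j = 14 - 84 = -70)
(188 + F(-1, -17)) + j = (188 - 1*(-1)) - 70 = (188 + 1) - 70 = 189 - 70 = 119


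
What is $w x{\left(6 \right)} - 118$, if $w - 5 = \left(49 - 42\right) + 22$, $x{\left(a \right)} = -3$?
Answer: $-220$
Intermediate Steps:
$w = 34$ ($w = 5 + \left(\left(49 - 42\right) + 22\right) = 5 + \left(7 + 22\right) = 5 + 29 = 34$)
$w x{\left(6 \right)} - 118 = 34 \left(-3\right) - 118 = -102 - 118 = -220$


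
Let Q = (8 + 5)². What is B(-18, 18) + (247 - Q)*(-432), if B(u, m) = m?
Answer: -33678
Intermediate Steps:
Q = 169 (Q = 13² = 169)
B(-18, 18) + (247 - Q)*(-432) = 18 + (247 - 1*169)*(-432) = 18 + (247 - 169)*(-432) = 18 + 78*(-432) = 18 - 33696 = -33678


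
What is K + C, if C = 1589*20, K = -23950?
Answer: 7830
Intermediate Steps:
C = 31780
K + C = -23950 + 31780 = 7830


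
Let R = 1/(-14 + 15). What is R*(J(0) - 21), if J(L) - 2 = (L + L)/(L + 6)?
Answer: -19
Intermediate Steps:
J(L) = 2 + 2*L/(6 + L) (J(L) = 2 + (L + L)/(L + 6) = 2 + (2*L)/(6 + L) = 2 + 2*L/(6 + L))
R = 1 (R = 1/1 = 1)
R*(J(0) - 21) = 1*(4*(3 + 0)/(6 + 0) - 21) = 1*(4*3/6 - 21) = 1*(4*(⅙)*3 - 21) = 1*(2 - 21) = 1*(-19) = -19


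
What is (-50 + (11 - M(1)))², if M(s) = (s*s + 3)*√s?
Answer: 1849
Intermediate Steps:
M(s) = √s*(3 + s²) (M(s) = (s² + 3)*√s = (3 + s²)*√s = √s*(3 + s²))
(-50 + (11 - M(1)))² = (-50 + (11 - √1*(3 + 1²)))² = (-50 + (11 - (3 + 1)))² = (-50 + (11 - 4))² = (-50 + 7)² = (-43)² = 1849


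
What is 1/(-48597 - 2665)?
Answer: -1/51262 ≈ -1.9508e-5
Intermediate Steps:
1/(-48597 - 2665) = 1/(-51262) = -1/51262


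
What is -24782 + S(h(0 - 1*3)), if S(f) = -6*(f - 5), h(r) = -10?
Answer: -24692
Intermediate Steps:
S(f) = 30 - 6*f (S(f) = -6*(-5 + f) = 30 - 6*f)
-24782 + S(h(0 - 1*3)) = -24782 + (30 - 6*(-10)) = -24782 + (30 + 60) = -24782 + 90 = -24692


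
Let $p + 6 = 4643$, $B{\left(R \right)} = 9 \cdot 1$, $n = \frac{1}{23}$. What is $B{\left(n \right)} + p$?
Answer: $4646$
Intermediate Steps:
$n = \frac{1}{23} \approx 0.043478$
$B{\left(R \right)} = 9$
$p = 4637$ ($p = -6 + 4643 = 4637$)
$B{\left(n \right)} + p = 9 + 4637 = 4646$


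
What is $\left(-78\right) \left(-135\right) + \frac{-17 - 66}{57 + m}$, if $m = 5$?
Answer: $\frac{652777}{62} \approx 10529.0$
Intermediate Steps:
$\left(-78\right) \left(-135\right) + \frac{-17 - 66}{57 + m} = \left(-78\right) \left(-135\right) + \frac{-17 - 66}{57 + 5} = 10530 - \frac{83}{62} = \frac{652777}{62}$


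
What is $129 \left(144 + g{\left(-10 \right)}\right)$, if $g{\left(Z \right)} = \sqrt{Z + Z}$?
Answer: $18576 + 258 i \sqrt{5} \approx 18576.0 + 576.91 i$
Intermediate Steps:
$g{\left(Z \right)} = \sqrt{2} \sqrt{Z}$ ($g{\left(Z \right)} = \sqrt{2 Z} = \sqrt{2} \sqrt{Z}$)
$129 \left(144 + g{\left(-10 \right)}\right) = 129 \left(144 + \sqrt{2} \sqrt{-10}\right) = 129 \left(144 + \sqrt{2} i \sqrt{10}\right) = 129 \left(144 + 2 i \sqrt{5}\right) = 18576 + 258 i \sqrt{5}$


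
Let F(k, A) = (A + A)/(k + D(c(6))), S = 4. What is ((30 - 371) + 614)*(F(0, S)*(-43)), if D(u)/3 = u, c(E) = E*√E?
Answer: -7826*√6/9 ≈ -2130.0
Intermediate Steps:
c(E) = E^(3/2)
D(u) = 3*u
F(k, A) = 2*A/(k + 18*√6) (F(k, A) = (A + A)/(k + 3*6^(3/2)) = (2*A)/(k + 3*(6*√6)) = (2*A)/(k + 18*√6) = 2*A/(k + 18*√6))
((30 - 371) + 614)*(F(0, S)*(-43)) = ((30 - 371) + 614)*((2*4/(0 + 18*√6))*(-43)) = (-341 + 614)*((2*4/(18*√6))*(-43)) = 273*((2*4*(√6/108))*(-43)) = 273*((2*√6/27)*(-43)) = 273*(-86*√6/27) = -7826*√6/9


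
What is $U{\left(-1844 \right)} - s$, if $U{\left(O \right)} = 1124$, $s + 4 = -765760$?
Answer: $766888$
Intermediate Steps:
$s = -765764$ ($s = -4 - 765760 = -765764$)
$U{\left(-1844 \right)} - s = 1124 - -765764 = 1124 + 765764 = 766888$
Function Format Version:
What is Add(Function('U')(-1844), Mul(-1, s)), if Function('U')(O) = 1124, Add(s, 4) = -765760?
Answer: 766888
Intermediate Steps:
s = -765764 (s = Add(-4, -765760) = -765764)
Add(Function('U')(-1844), Mul(-1, s)) = Add(1124, Mul(-1, -765764)) = Add(1124, 765764) = 766888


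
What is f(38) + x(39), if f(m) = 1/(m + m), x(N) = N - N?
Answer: 1/76 ≈ 0.013158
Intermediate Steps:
x(N) = 0
f(m) = 1/(2*m)
f(38) + x(39) = (1/2)/38 + 0 = (1/2)*(1/38) + 0 = 1/76 + 0 = 1/76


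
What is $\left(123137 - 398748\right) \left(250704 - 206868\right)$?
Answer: $-12081683796$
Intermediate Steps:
$\left(123137 - 398748\right) \left(250704 - 206868\right) = \left(-275611\right) 43836 = -12081683796$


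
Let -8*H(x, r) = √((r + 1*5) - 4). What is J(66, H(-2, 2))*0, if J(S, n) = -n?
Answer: 0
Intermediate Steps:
H(x, r) = -√(1 + r)/8 (H(x, r) = -√((r + 1*5) - 4)/8 = -√((r + 5) - 4)/8 = -√((5 + r) - 4)/8 = -√(1 + r)/8)
J(66, H(-2, 2))*0 = -(-1)*√(1 + 2)/8*0 = -(-1)*√3/8*0 = (√3/8)*0 = 0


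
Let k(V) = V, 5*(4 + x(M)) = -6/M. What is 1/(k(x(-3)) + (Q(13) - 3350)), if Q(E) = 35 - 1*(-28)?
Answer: -5/16453 ≈ -0.00030390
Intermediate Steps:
x(M) = -4 - 6/(5*M) (x(M) = -4 + (-6/M)/5 = -4 - 6/(5*M))
Q(E) = 63 (Q(E) = 35 + 28 = 63)
1/(k(x(-3)) + (Q(13) - 3350)) = 1/((-4 - 6/5/(-3)) + (63 - 3350)) = 1/((-4 - 6/5*(-1/3)) - 3287) = 1/((-4 + 2/5) - 3287) = 1/(-18/5 - 3287) = 1/(-16453/5) = -5/16453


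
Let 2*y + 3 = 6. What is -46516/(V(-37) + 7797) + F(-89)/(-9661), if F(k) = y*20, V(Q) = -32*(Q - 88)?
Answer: -449744986/113970817 ≈ -3.9461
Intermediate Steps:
y = 3/2 (y = -3/2 + (½)*6 = -3/2 + 3 = 3/2 ≈ 1.5000)
V(Q) = 2816 - 32*Q (V(Q) = -32*(-88 + Q) = 2816 - 32*Q)
F(k) = 30 (F(k) = (3/2)*20 = 30)
-46516/(V(-37) + 7797) + F(-89)/(-9661) = -46516/((2816 - 32*(-37)) + 7797) + 30/(-9661) = -46516/((2816 + 1184) + 7797) + 30*(-1/9661) = -46516/(4000 + 7797) - 30/9661 = -46516/11797 - 30/9661 = -449744986/113970817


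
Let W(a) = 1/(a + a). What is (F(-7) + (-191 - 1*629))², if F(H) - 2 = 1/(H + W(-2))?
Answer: 562923076/841 ≈ 6.6935e+5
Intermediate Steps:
W(a) = 1/(2*a)
F(H) = 2 + 1/(-¼ + H) (F(H) = 2 + 1/(H + (½)/(-2)) = 2 + 1/(H + (½)*(-½)) = 2 + 1/(H - ¼) = 2 + 1/(-¼ + H))
(F(-7) + (-191 - 1*629))² = (2*(1 + 4*(-7))/(-1 + 4*(-7)) + (-191 - 1*629))² = (2*(1 - 28)/(-1 - 28) + (-191 - 629))² = (2*(-27)/(-29) - 820)² = (2*(-1/29)*(-27) - 820)² = (54/29 - 820)² = (-23726/29)² = 562923076/841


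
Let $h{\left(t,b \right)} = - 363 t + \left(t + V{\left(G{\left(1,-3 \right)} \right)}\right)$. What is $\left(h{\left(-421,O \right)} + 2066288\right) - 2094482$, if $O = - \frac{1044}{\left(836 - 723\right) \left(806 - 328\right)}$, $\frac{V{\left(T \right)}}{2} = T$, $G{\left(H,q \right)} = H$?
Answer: $124210$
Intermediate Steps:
$V{\left(T \right)} = 2 T$
$O = - \frac{522}{27007}$ ($O = - \frac{1044}{\left(836 - 723\right) 478} = - \frac{1044}{113 \cdot 478} = - \frac{1044}{54014} = \left(-1044\right) \frac{1}{54014} = - \frac{522}{27007} \approx -0.019328$)
$h{\left(t,b \right)} = 2 - 362 t$ ($h{\left(t,b \right)} = - 363 t + \left(t + 2 \cdot 1\right) = - 363 t + \left(t + 2\right) = - 363 t + \left(2 + t\right) = 2 - 362 t$)
$\left(h{\left(-421,O \right)} + 2066288\right) - 2094482 = \left(\left(2 - -152402\right) + 2066288\right) - 2094482 = \left(\left(2 + 152402\right) + 2066288\right) - 2094482 = \left(152404 + 2066288\right) - 2094482 = 2218692 - 2094482 = 124210$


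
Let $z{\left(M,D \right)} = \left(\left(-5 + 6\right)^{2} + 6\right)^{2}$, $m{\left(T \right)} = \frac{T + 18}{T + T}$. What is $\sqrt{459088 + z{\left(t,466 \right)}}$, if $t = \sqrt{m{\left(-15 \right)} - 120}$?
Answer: $\sqrt{459137} \approx 677.6$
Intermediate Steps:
$m{\left(T \right)} = \frac{18 + T}{2 T}$
$t = \frac{i \sqrt{12010}}{10}$ ($t = \sqrt{\frac{18 - 15}{2 \left(-15\right)} - 120} = \sqrt{\frac{1}{2} \left(- \frac{1}{15}\right) 3 - 120} = \sqrt{- \frac{1}{10} - 120} = \sqrt{- \frac{1201}{10}} = \frac{i \sqrt{12010}}{10} \approx 10.959 i$)
$z{\left(M,D \right)} = 49$ ($z{\left(M,D \right)} = \left(1^{2} + 6\right)^{2} = \left(1 + 6\right)^{2} = 7^{2} = 49$)
$\sqrt{459088 + z{\left(t,466 \right)}} = \sqrt{459088 + 49} = \sqrt{459137}$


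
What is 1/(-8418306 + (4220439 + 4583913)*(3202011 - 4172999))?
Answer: -1/8548928558082 ≈ -1.1697e-13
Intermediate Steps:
1/(-8418306 + (4220439 + 4583913)*(3202011 - 4172999)) = 1/(-8418306 + 8804352*(-970988)) = 1/(-8418306 - 8548920139776) = 1/(-8548928558082) = -1/8548928558082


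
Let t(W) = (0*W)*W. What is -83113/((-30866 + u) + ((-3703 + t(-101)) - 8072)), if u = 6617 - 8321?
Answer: 83113/44345 ≈ 1.8742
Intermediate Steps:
t(W) = 0 (t(W) = 0*W = 0)
u = -1704
-83113/((-30866 + u) + ((-3703 + t(-101)) - 8072)) = -83113/((-30866 - 1704) + ((-3703 + 0) - 8072)) = -83113/(-32570 + (-3703 - 8072)) = -83113/(-32570 - 11775) = -83113/(-44345) = -83113*(-1/44345) = 83113/44345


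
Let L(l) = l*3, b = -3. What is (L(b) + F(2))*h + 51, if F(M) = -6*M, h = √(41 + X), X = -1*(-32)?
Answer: 51 - 21*√73 ≈ -128.42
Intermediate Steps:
X = 32
L(l) = 3*l
h = √73 (h = √(41 + 32) = √73 ≈ 8.5440)
(L(b) + F(2))*h + 51 = (3*(-3) - 6*2)*√73 + 51 = (-9 - 12)*√73 + 51 = -21*√73 + 51 = 51 - 21*√73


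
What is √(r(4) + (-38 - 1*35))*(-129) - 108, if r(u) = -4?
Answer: -108 - 129*I*√77 ≈ -108.0 - 1132.0*I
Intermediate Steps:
√(r(4) + (-38 - 1*35))*(-129) - 108 = √(-4 + (-38 - 1*35))*(-129) - 108 = √(-4 + (-38 - 35))*(-129) - 108 = √(-4 - 73)*(-129) - 108 = √(-77)*(-129) - 108 = (I*√77)*(-129) - 108 = -129*I*√77 - 108 = -108 - 129*I*√77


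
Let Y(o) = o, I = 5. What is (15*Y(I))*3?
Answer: 225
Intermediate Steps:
(15*Y(I))*3 = (15*5)*3 = 75*3 = 225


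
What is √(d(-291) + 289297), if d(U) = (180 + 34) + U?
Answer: 2*√72305 ≈ 537.79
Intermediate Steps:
d(U) = 214 + U
√(d(-291) + 289297) = √((214 - 291) + 289297) = √(-77 + 289297) = √289220 = 2*√72305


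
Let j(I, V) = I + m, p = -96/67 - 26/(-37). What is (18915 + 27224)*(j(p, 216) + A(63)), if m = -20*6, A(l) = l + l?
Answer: 16290808/67 ≈ 2.4315e+5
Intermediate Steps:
A(l) = 2*l
m = -120
p = -1810/2479 (p = -96*1/67 - 26*(-1/37) = -96/67 + 26/37 = -1810/2479 ≈ -0.73013)
j(I, V) = -120 + I (j(I, V) = I - 120 = -120 + I)
(18915 + 27224)*(j(p, 216) + A(63)) = (18915 + 27224)*((-120 - 1810/2479) + 2*63) = 46139*(-299290/2479 + 126) = 46139*(13064/2479) = 16290808/67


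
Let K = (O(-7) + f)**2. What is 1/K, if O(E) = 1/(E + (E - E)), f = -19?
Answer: 49/17956 ≈ 0.0027289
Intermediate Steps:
O(E) = 1/E (O(E) = 1/(E + 0) = 1/E)
K = 17956/49 (K = (1/(-7) - 19)**2 = (-1/7 - 19)**2 = (-134/7)**2 = 17956/49 ≈ 366.45)
1/K = 1/(17956/49) = 49/17956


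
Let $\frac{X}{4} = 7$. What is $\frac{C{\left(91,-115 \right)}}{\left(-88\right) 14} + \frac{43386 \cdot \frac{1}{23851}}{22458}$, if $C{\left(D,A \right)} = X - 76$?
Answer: $\frac{268379666}{6874120561} \approx 0.039042$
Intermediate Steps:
$X = 28$ ($X = 4 \cdot 7 = 28$)
$C{\left(D,A \right)} = -48$ ($C{\left(D,A \right)} = 28 - 76 = -48$)
$\frac{C{\left(91,-115 \right)}}{\left(-88\right) 14} + \frac{43386 \cdot \frac{1}{23851}}{22458} = - \frac{48}{\left(-88\right) 14} + \frac{43386 \cdot \frac{1}{23851}}{22458} = - \frac{48}{-1232} + 43386 \cdot \frac{1}{23851} \cdot \frac{1}{22458} = \left(-48\right) \left(- \frac{1}{1232}\right) + \frac{43386}{23851} \cdot \frac{1}{22458} = \frac{3}{77} + \frac{7231}{89274293} = \frac{268379666}{6874120561}$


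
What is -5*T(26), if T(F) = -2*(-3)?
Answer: -30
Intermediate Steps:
T(F) = 6
-5*T(26) = -5*6 = -30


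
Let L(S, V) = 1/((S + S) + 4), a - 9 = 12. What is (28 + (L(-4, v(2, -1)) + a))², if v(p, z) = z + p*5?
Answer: 38025/16 ≈ 2376.6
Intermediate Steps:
v(p, z) = z + 5*p
a = 21 (a = 9 + 12 = 21)
L(S, V) = 1/(4 + 2*S) (L(S, V) = 1/(2*S + 4) = 1/(4 + 2*S))
(28 + (L(-4, v(2, -1)) + a))² = (28 + (1/(2*(2 - 4)) + 21))² = (28 + ((½)/(-2) + 21))² = (28 + ((½)*(-½) + 21))² = (28 + (-¼ + 21))² = (28 + 83/4)² = (195/4)² = 38025/16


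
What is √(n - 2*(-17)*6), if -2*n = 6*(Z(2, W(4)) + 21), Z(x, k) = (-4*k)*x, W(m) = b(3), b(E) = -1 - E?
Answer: 3*√5 ≈ 6.7082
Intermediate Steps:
W(m) = -4 (W(m) = -1 - 1*3 = -1 - 3 = -4)
Z(x, k) = -4*k*x
n = -159 (n = -3*(-4*(-4)*2 + 21) = -3*(32 + 21) = -3*53 = -½*318 = -159)
√(n - 2*(-17)*6) = √(-159 - 2*(-17)*6) = √(-159 + 34*6) = √(-159 + 204) = √45 = 3*√5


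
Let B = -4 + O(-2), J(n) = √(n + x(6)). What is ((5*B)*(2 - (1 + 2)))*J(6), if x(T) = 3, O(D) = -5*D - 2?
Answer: -60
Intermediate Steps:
O(D) = -2 - 5*D
J(n) = √(3 + n) (J(n) = √(n + 3) = √(3 + n))
B = 4 (B = -4 + (-2 - 5*(-2)) = -4 + (-2 + 10) = -4 + 8 = 4)
((5*B)*(2 - (1 + 2)))*J(6) = ((5*4)*(2 - (1 + 2)))*√(3 + 6) = (20*(2 - 1*3))*√9 = (20*(2 - 3))*3 = (20*(-1))*3 = -20*3 = -60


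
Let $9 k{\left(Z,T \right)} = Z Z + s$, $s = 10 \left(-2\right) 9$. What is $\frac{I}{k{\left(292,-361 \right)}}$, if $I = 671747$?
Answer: $\frac{6045723}{85084} \approx 71.056$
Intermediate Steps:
$s = -180$ ($s = \left(-20\right) 9 = -180$)
$k{\left(Z,T \right)} = -20 + \frac{Z^{2}}{9}$ ($k{\left(Z,T \right)} = \frac{Z Z - 180}{9} = \frac{Z^{2} - 180}{9} = \frac{-180 + Z^{2}}{9} = -20 + \frac{Z^{2}}{9}$)
$\frac{I}{k{\left(292,-361 \right)}} = \frac{671747}{-20 + \frac{292^{2}}{9}} = \frac{671747}{-20 + \frac{1}{9} \cdot 85264} = \frac{671747}{-20 + \frac{85264}{9}} = \frac{671747}{\frac{85084}{9}} = 671747 \cdot \frac{9}{85084} = \frac{6045723}{85084}$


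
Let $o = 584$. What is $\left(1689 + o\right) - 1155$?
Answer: $1118$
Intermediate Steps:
$\left(1689 + o\right) - 1155 = \left(1689 + 584\right) - 1155 = 2273 - 1155 = 1118$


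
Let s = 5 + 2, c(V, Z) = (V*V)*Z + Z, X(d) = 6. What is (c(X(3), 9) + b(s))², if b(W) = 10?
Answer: 117649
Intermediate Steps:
c(V, Z) = Z + Z*V² (c(V, Z) = V²*Z + Z = Z*V² + Z = Z + Z*V²)
s = 7
(c(X(3), 9) + b(s))² = (9*(1 + 6²) + 10)² = (9*(1 + 36) + 10)² = (9*37 + 10)² = (333 + 10)² = 343² = 117649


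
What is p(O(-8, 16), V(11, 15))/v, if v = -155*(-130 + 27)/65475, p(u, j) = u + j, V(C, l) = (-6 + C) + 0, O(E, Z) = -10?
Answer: -65475/3193 ≈ -20.506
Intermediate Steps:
V(C, l) = -6 + C
p(u, j) = j + u
v = 3193/13095 (v = -155*(-103)*(1/65475) = 15965*(1/65475) = 3193/13095 ≈ 0.24383)
p(O(-8, 16), V(11, 15))/v = ((-6 + 11) - 10)/(3193/13095) = (5 - 10)*(13095/3193) = -5*13095/3193 = -65475/3193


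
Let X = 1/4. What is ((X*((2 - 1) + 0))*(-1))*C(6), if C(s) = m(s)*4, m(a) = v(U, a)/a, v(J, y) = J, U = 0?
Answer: 0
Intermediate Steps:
m(a) = 0 (m(a) = 0/a = 0)
X = ¼ (X = 1*(¼) = ¼ ≈ 0.25000)
C(s) = 0 (C(s) = 0*4 = 0)
((X*((2 - 1) + 0))*(-1))*C(6) = ((((2 - 1) + 0)/4)*(-1))*0 = (((1 + 0)/4)*(-1))*0 = (((¼)*1)*(-1))*0 = ((¼)*(-1))*0 = -¼*0 = 0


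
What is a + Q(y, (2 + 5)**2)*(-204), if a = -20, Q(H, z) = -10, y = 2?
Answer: 2020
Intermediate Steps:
a + Q(y, (2 + 5)**2)*(-204) = -20 - 10*(-204) = -20 + 2040 = 2020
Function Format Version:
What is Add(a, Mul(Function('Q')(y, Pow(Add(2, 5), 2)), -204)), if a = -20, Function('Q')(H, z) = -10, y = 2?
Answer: 2020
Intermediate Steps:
Add(a, Mul(Function('Q')(y, Pow(Add(2, 5), 2)), -204)) = Add(-20, Mul(-10, -204)) = Add(-20, 2040) = 2020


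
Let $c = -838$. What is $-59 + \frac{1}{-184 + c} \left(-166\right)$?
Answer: $- \frac{30066}{511} \approx -58.838$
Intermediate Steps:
$-59 + \frac{1}{-184 + c} \left(-166\right) = -59 + \frac{1}{-184 - 838} \left(-166\right) = -59 + \frac{1}{-1022} \left(-166\right) = -59 - - \frac{83}{511} = -59 + \frac{83}{511} = - \frac{30066}{511}$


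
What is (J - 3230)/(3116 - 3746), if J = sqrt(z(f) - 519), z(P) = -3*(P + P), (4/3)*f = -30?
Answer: 323/63 - 4*I*sqrt(6)/315 ≈ 5.127 - 0.031105*I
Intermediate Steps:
f = -45/2 (f = (3/4)*(-30) = -45/2 ≈ -22.500)
z(P) = -6*P
J = 8*I*sqrt(6) (J = sqrt(-6*(-45/2) - 519) = sqrt(135 - 519) = sqrt(-384) = 8*I*sqrt(6) ≈ 19.596*I)
(J - 3230)/(3116 - 3746) = (8*I*sqrt(6) - 3230)/(3116 - 3746) = (-3230 + 8*I*sqrt(6))/(-630) = (-3230 + 8*I*sqrt(6))*(-1/630) = 323/63 - 4*I*sqrt(6)/315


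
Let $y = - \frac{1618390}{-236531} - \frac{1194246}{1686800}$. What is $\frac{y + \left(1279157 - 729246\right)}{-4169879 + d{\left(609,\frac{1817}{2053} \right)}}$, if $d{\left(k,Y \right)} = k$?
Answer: $- \frac{109703104050185087}{831728695438858000} \approx -0.1319$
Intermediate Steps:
$y = \frac{1223712025687}{199490245400}$ ($y = \left(-1618390\right) \left(- \frac{1}{236531}\right) - \frac{597123}{843400} = \frac{1618390}{236531} - \frac{597123}{843400} = \frac{1223712025687}{199490245400} \approx 6.1342$)
$\frac{y + \left(1279157 - 729246\right)}{-4169879 + d{\left(609,\frac{1817}{2053} \right)}} = \frac{\frac{1223712025687}{199490245400} + \left(1279157 - 729246\right)}{-4169879 + 609} = \frac{\frac{1223712025687}{199490245400} + \left(1279157 - 729246\right)}{-4169270} = \left(\frac{1223712025687}{199490245400} + 549911\right) \left(- \frac{1}{4169270}\right) = \frac{109703104050185087}{199490245400} \left(- \frac{1}{4169270}\right) = - \frac{109703104050185087}{831728695438858000}$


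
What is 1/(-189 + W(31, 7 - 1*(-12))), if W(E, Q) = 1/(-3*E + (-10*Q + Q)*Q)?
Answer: -3342/631639 ≈ -0.0052910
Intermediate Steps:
W(E, Q) = 1/(-9*Q**2 - 3*E) (W(E, Q) = 1/(-3*E + (-9*Q)*Q) = 1/(-3*E - 9*Q**2) = 1/(-9*Q**2 - 3*E))
1/(-189 + W(31, 7 - 1*(-12))) = 1/(-189 - 1/(3*31 + 9*(7 - 1*(-12))**2)) = 1/(-189 - 1/(93 + 9*(7 + 12)**2)) = 1/(-189 - 1/(93 + 9*19**2)) = 1/(-189 - 1/(93 + 9*361)) = 1/(-189 - 1/(93 + 3249)) = 1/(-189 - 1/3342) = 1/(-631639/3342) = -3342/631639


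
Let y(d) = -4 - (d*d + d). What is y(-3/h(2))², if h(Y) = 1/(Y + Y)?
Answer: 18496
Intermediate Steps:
h(Y) = 1/(2*Y)
y(d) = -4 - d - d² (y(d) = -4 - (d² + d) = -4 - (d + d²) = -4 + (-d - d²) = -4 - d - d²)
y(-3/h(2))² = (-4 - (-3)/((½)/2) - (-3/((½)/2))²)² = (-4 - (-3)/((½)*(½)) - (-3/((½)*(½)))²)² = (-4 - (-3)/¼ - (-3/¼)²)² = (-4 - (-3)*4 - (-3*4)²)² = (-4 - 1*(-12) - 1*(-12)²)² = (-4 + 12 - 1*144)² = (-4 + 12 - 144)² = (-136)² = 18496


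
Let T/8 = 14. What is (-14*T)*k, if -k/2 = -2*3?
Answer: -18816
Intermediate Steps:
T = 112 (T = 8*14 = 112)
k = 12 (k = -(-4)*3 = -2*(-6) = 12)
(-14*T)*k = -14*112*12 = -1568*12 = -18816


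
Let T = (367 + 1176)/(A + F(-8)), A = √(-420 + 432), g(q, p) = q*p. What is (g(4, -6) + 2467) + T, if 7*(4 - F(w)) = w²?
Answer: 111734/59 - 75607*√3/354 ≈ 1523.9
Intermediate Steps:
g(q, p) = p*q
F(w) = 4 - w²/7
A = 2*√3 (A = √12 = 2*√3 ≈ 3.4641)
T = 1543/(-36/7 + 2*√3) (T = (367 + 1176)/(2*√3 + (4 - ⅐*(-8)²)) = 1543/(2*√3 + (4 - ⅐*64)) = 1543/(2*√3 + (4 - 64/7)) = 1543/(2*√3 - 36/7) = 1543/(-36/7 + 2*√3) ≈ -919.13)
(g(4, -6) + 2467) + T = (-6*4 + 2467) + (-32403/59 - 75607*√3/354) = (-24 + 2467) + (-32403/59 - 75607*√3/354) = 2443 + (-32403/59 - 75607*√3/354) = 111734/59 - 75607*√3/354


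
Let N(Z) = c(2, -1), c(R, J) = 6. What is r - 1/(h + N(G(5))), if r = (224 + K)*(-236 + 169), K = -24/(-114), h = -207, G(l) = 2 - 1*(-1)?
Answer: -57369401/3819 ≈ -15022.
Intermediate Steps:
G(l) = 3 (G(l) = 2 + 1 = 3)
N(Z) = 6
K = 4/19 (K = -24*(-1/114) = 4/19 ≈ 0.21053)
r = -285420/19 (r = (224 + 4/19)*(-236 + 169) = (4260/19)*(-67) = -285420/19 ≈ -15022.)
r - 1/(h + N(G(5))) = -285420/19 - 1/(-207 + 6) = -285420/19 - 1/(-201) = -285420/19 - 1*(-1/201) = -285420/19 + 1/201 = -57369401/3819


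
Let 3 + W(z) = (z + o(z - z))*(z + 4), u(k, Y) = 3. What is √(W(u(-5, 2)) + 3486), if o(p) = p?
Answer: 4*√219 ≈ 59.195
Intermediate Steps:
W(z) = -3 + z*(4 + z) (W(z) = -3 + (z + (z - z))*(z + 4) = -3 + (z + 0)*(4 + z) = -3 + z*(4 + z))
√(W(u(-5, 2)) + 3486) = √((-3 + 3² + 4*3) + 3486) = √((-3 + 9 + 12) + 3486) = √(18 + 3486) = √3504 = 4*√219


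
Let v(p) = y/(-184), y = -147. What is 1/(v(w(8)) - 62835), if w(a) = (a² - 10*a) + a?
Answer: -184/11561493 ≈ -1.5915e-5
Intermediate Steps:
w(a) = a² - 9*a
v(p) = 147/184 (v(p) = -147/(-184) = -147*(-1/184) = 147/184)
1/(v(w(8)) - 62835) = 1/(147/184 - 62835) = 1/(-11561493/184) = -184/11561493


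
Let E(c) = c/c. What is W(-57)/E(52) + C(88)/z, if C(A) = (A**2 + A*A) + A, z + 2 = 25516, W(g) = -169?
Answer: -2148145/12757 ≈ -168.39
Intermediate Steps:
E(c) = 1
z = 25514 (z = -2 + 25516 = 25514)
C(A) = A + 2*A**2 (C(A) = (A**2 + A**2) + A = 2*A**2 + A = A + 2*A**2)
W(-57)/E(52) + C(88)/z = -169/1 + (88*(1 + 2*88))/25514 = -169*1 + (88*(1 + 176))*(1/25514) = -169 + (88*177)*(1/25514) = -169 + 15576*(1/25514) = -169 + 7788/12757 = -2148145/12757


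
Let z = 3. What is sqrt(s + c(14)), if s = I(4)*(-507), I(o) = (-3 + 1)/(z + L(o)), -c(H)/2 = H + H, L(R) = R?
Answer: sqrt(4354)/7 ≈ 9.4264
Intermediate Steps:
c(H) = -4*H (c(H) = -2*(H + H) = -4*H)
I(o) = -2/(3 + o) (I(o) = (-3 + 1)/(3 + o) = -2/(3 + o))
s = 1014/7 (s = -2/(3 + 4)*(-507) = -2/7*(-507) = 1014/7 ≈ 144.86)
sqrt(s + c(14)) = sqrt(1014/7 - 4*14) = sqrt(1014/7 - 56) = sqrt(622/7) = sqrt(4354)/7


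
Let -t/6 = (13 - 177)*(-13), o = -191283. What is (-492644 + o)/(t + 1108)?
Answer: 683927/11684 ≈ 58.535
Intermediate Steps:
t = -12792 (t = -6*(13 - 177)*(-13) = -(-984)*(-13) = -6*2132 = -12792)
(-492644 + o)/(t + 1108) = (-492644 - 191283)/(-12792 + 1108) = -683927/(-11684) = -683927*(-1/11684) = 683927/11684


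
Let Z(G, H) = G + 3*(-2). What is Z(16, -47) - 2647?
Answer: -2637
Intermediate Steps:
Z(G, H) = -6 + G (Z(G, H) = G - 6 = -6 + G)
Z(16, -47) - 2647 = (-6 + 16) - 2647 = 10 - 2647 = -2637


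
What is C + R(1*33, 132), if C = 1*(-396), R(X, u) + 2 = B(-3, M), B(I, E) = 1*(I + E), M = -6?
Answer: -407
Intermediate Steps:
B(I, E) = E + I (B(I, E) = 1*(E + I) = E + I)
R(X, u) = -11 (R(X, u) = -2 + (-6 - 3) = -2 - 9 = -11)
C = -396
C + R(1*33, 132) = -396 - 11 = -407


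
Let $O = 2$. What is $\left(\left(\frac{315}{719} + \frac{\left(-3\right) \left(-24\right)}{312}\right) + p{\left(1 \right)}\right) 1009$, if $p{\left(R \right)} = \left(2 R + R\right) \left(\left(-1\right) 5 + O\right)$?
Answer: $- \frac{78571839}{9347} \approx -8406.1$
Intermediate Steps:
$p{\left(R \right)} = - 9 R$ ($p{\left(R \right)} = \left(2 R + R\right) \left(\left(-1\right) 5 + 2\right) = 3 R \left(-5 + 2\right) = 3 R \left(-3\right) = - 9 R$)
$\left(\left(\frac{315}{719} + \frac{\left(-3\right) \left(-24\right)}{312}\right) + p{\left(1 \right)}\right) 1009 = \left(\left(\frac{315}{719} + \frac{\left(-3\right) \left(-24\right)}{312}\right) - 9\right) 1009 = \left(\left(315 \cdot \frac{1}{719} + 72 \cdot \frac{1}{312}\right) - 9\right) 1009 = \left(\left(\frac{315}{719} + \frac{3}{13}\right) - 9\right) 1009 = \left(\frac{6252}{9347} - 9\right) 1009 = \left(- \frac{77871}{9347}\right) 1009 = - \frac{78571839}{9347}$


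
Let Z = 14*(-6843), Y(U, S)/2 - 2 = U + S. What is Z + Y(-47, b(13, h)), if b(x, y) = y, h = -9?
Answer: -95910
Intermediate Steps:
Y(U, S) = 4 + 2*S + 2*U (Y(U, S) = 4 + 2*(U + S) = 4 + 2*(S + U) = 4 + (2*S + 2*U) = 4 + 2*S + 2*U)
Z = -95802
Z + Y(-47, b(13, h)) = -95802 + (4 + 2*(-9) + 2*(-47)) = -95802 + (4 - 18 - 94) = -95802 - 108 = -95910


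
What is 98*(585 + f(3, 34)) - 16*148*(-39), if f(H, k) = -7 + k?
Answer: 152328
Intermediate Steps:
98*(585 + f(3, 34)) - 16*148*(-39) = 98*(585 + (-7 + 34)) - 16*148*(-39) = 98*(585 + 27) - 2368*(-39) = 98*612 - 1*(-92352) = 59976 + 92352 = 152328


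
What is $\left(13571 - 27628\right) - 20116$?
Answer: $-34173$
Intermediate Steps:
$\left(13571 - 27628\right) - 20116 = -14057 - 20116 = -34173$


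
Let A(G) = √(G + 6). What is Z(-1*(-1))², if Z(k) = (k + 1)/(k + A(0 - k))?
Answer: 3/2 - √5/2 ≈ 0.38197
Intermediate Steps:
A(G) = √(6 + G)
Z(k) = (1 + k)/(k + √(6 - k)) (Z(k) = (k + 1)/(k + √(6 + (0 - k))) = (1 + k)/(k + √(6 - k)))
Z(-1*(-1))² = ((1 - 1*(-1))/(-1*(-1) + √(6 - (-1)*(-1))))² = ((1 + 1)/(1 + √(6 - 1*1)))² = (2/(1 + √(6 - 1)))² = (2/(1 + √5))² = 4/(1 + √5)²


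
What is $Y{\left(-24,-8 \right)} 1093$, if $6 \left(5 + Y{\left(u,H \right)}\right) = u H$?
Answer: $29511$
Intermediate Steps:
$Y{\left(u,H \right)} = -5 + \frac{H u}{6}$ ($Y{\left(u,H \right)} = -5 + \frac{u H}{6} = -5 + \frac{H u}{6}$)
$Y{\left(-24,-8 \right)} 1093 = \left(-5 + \frac{1}{6} \left(-8\right) \left(-24\right)\right) 1093 = \left(-5 + 32\right) 1093 = 27 \cdot 1093 = 29511$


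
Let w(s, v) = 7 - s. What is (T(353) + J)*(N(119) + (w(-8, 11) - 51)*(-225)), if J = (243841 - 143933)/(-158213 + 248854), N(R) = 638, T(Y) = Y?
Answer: 280456429578/90641 ≈ 3.0941e+6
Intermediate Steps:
J = 99908/90641 ≈ 1.1022
(T(353) + J)*(N(119) + (w(-8, 11) - 51)*(-225)) = (353 + 99908/90641)*(638 + ((7 - 1*(-8)) - 51)*(-225)) = 32096181*(638 + ((7 + 8) - 51)*(-225))/90641 = 32096181*(638 + (15 - 51)*(-225))/90641 = 32096181*(638 - 36*(-225))/90641 = 32096181*(638 + 8100)/90641 = (32096181/90641)*8738 = 280456429578/90641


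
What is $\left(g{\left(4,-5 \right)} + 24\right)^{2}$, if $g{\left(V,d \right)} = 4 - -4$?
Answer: $1024$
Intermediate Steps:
$g{\left(V,d \right)} = 8$ ($g{\left(V,d \right)} = 4 + 4 = 8$)
$\left(g{\left(4,-5 \right)} + 24\right)^{2} = \left(8 + 24\right)^{2} = 32^{2} = 1024$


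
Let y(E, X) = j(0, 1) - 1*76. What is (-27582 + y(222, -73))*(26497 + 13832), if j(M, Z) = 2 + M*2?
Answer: -1115338824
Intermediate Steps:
j(M, Z) = 2 + 2*M
y(E, X) = -74 (y(E, X) = (2 + 2*0) - 1*76 = (2 + 0) - 76 = 2 - 76 = -74)
(-27582 + y(222, -73))*(26497 + 13832) = (-27582 - 74)*(26497 + 13832) = -27656*40329 = -1115338824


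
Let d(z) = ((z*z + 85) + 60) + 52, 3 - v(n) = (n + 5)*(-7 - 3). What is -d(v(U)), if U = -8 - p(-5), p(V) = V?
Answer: -726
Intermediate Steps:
U = -3 (U = -8 - 1*(-5) = -8 + 5 = -3)
v(n) = 53 + 10*n (v(n) = 3 - (n + 5)*(-7 - 3) = 3 - (5 + n)*(-10) = 3 - (-50 - 10*n) = 3 + (50 + 10*n) = 53 + 10*n)
d(z) = 197 + z**2 (d(z) = ((z**2 + 85) + 60) + 52 = ((85 + z**2) + 60) + 52 = (145 + z**2) + 52 = 197 + z**2)
-d(v(U)) = -(197 + (53 + 10*(-3))**2) = -(197 + (53 - 30)**2) = -(197 + 23**2) = -(197 + 529) = -1*726 = -726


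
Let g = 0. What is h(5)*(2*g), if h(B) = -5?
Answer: 0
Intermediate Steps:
h(5)*(2*g) = -10*0 = -5*0 = 0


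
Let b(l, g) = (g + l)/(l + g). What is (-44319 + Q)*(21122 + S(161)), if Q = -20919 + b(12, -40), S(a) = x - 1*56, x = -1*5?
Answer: -1373956457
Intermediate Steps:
x = -5
b(l, g) = 1 (b(l, g) = (g + l)/(g + l) = 1)
S(a) = -61 (S(a) = -5 - 1*56 = -5 - 56 = -61)
Q = -20918 (Q = -20919 + 1 = -20918)
(-44319 + Q)*(21122 + S(161)) = (-44319 - 20918)*(21122 - 61) = -65237*21061 = -1373956457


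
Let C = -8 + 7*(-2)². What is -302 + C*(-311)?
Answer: -6522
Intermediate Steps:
C = 20 (C = -8 + 7*4 = -8 + 28 = 20)
-302 + C*(-311) = -302 + 20*(-311) = -302 - 6220 = -6522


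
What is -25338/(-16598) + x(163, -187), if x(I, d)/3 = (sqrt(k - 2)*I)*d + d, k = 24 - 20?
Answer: -4643070/8299 - 91443*sqrt(2) ≈ -1.2988e+5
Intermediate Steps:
k = 4
x(I, d) = 3*d + 3*I*d*sqrt(2) (x(I, d) = 3*((sqrt(4 - 2)*I)*d + d) = 3*((sqrt(2)*I)*d + d) = 3*((I*sqrt(2))*d + d) = 3*(I*d*sqrt(2) + d) = 3*(d + I*d*sqrt(2)) = 3*d + 3*I*d*sqrt(2))
-25338/(-16598) + x(163, -187) = -25338/(-16598) + 3*(-187)*(1 + 163*sqrt(2)) = -25338*(-1/16598) + (-561 - 91443*sqrt(2)) = 12669/8299 + (-561 - 91443*sqrt(2)) = -4643070/8299 - 91443*sqrt(2)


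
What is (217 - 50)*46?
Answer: 7682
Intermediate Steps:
(217 - 50)*46 = 167*46 = 7682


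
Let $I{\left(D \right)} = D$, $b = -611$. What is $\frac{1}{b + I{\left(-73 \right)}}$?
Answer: $- \frac{1}{684} \approx -0.001462$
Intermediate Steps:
$\frac{1}{b + I{\left(-73 \right)}} = \frac{1}{-611 - 73} = \frac{1}{-684} = - \frac{1}{684}$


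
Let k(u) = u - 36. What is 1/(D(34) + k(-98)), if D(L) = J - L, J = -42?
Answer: -1/210 ≈ -0.0047619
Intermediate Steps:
k(u) = -36 + u
D(L) = -42 - L
1/(D(34) + k(-98)) = 1/((-42 - 1*34) + (-36 - 98)) = 1/((-42 - 34) - 134) = 1/(-76 - 134) = 1/(-210) = -1/210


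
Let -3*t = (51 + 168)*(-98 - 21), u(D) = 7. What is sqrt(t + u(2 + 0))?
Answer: 3*sqrt(966) ≈ 93.242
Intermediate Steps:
t = 8687 (t = -(51 + 168)*(-98 - 21)/3 = -73*(-119) = -1/3*(-26061) = 8687)
sqrt(t + u(2 + 0)) = sqrt(8687 + 7) = sqrt(8694) = 3*sqrt(966)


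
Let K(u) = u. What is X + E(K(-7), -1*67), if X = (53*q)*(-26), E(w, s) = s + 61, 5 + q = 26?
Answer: -28944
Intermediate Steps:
q = 21 (q = -5 + 26 = 21)
E(w, s) = 61 + s
X = -28938 (X = (53*21)*(-26) = 1113*(-26) = -28938)
X + E(K(-7), -1*67) = -28938 + (61 - 1*67) = -28938 + (61 - 67) = -28938 - 6 = -28944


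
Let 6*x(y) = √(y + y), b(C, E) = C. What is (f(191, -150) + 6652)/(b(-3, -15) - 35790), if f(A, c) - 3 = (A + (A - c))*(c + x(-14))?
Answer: 73145/35793 - 532*I*√7/107379 ≈ 2.0436 - 0.013108*I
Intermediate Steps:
x(y) = √2*√y/6 (x(y) = √(y + y)/6 = √(2*y)/6 = (√2*√y)/6 = √2*√y/6)
f(A, c) = 3 + (c + I*√7/3)*(-c + 2*A) (f(A, c) = 3 + (A + (A - c))*(c + √2*√(-14)/6) = 3 + (-c + 2*A)*(c + √2*(I*√14)/6) = 3 + (-c + 2*A)*(c + I*√7/3) = 3 + (c + I*√7/3)*(-c + 2*A))
(f(191, -150) + 6652)/(b(-3, -15) - 35790) = ((3 - 1*(-150)² + 2*191*(-150) - ⅓*I*(-150)*√7 + (⅔)*I*191*√7) + 6652)/(-3 - 35790) = ((3 - 1*22500 - 57300 + 50*I*√7 + 382*I*√7/3) + 6652)/(-35793) = ((3 - 22500 - 57300 + 50*I*√7 + 382*I*√7/3) + 6652)*(-1/35793) = ((-79797 + 532*I*√7/3) + 6652)*(-1/35793) = (-73145 + 532*I*√7/3)*(-1/35793) = 73145/35793 - 532*I*√7/107379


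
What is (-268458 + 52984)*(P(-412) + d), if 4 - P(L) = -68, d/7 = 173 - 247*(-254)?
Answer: -94905307826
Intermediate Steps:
d = 440377 (d = 7*(173 - 247*(-254)) = 7*(173 + 62738) = 7*62911 = 440377)
P(L) = 72 (P(L) = 4 - 1*(-68) = 4 + 68 = 72)
(-268458 + 52984)*(P(-412) + d) = (-268458 + 52984)*(72 + 440377) = -215474*440449 = -94905307826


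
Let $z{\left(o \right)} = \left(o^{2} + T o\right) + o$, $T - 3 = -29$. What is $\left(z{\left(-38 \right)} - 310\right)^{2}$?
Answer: $4343056$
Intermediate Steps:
$T = -26$ ($T = 3 - 29 = -26$)
$z{\left(o \right)} = o^{2} - 25 o$ ($z{\left(o \right)} = \left(o^{2} - 26 o\right) + o = o^{2} - 25 o$)
$\left(z{\left(-38 \right)} - 310\right)^{2} = \left(- 38 \left(-25 - 38\right) - 310\right)^{2} = \left(\left(-38\right) \left(-63\right) - 310\right)^{2} = \left(2394 - 310\right)^{2} = 2084^{2} = 4343056$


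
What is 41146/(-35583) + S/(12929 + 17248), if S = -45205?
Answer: -950064119/357929397 ≈ -2.6543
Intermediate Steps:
41146/(-35583) + S/(12929 + 17248) = 41146/(-35583) - 45205/(12929 + 17248) = 41146*(-1/35583) - 45205/30177 = -41146/35583 - 45205*1/30177 = -41146/35583 - 45205/30177 = -950064119/357929397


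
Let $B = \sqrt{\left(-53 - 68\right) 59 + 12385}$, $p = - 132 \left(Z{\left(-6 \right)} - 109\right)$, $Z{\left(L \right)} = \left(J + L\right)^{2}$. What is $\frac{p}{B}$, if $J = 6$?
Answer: $\frac{7194 \sqrt{5246}}{2623} \approx 198.65$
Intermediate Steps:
$Z{\left(L \right)} = \left(6 + L\right)^{2}$
$p = 14388$ ($p = - 132 \left(\left(6 - 6\right)^{2} - 109\right) = - 132 \left(0^{2} - 109\right) = - 132 \left(0 - 109\right) = \left(-132\right) \left(-109\right) = 14388$)
$B = \sqrt{5246}$ ($B = \sqrt{\left(-121\right) 59 + 12385} = \sqrt{-7139 + 12385} = \sqrt{5246} \approx 72.429$)
$\frac{p}{B} = \frac{14388}{\sqrt{5246}} = 14388 \frac{\sqrt{5246}}{5246} = \frac{7194 \sqrt{5246}}{2623}$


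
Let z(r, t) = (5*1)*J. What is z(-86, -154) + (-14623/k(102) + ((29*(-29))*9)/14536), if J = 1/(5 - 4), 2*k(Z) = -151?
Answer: 434951617/2194936 ≈ 198.16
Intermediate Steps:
k(Z) = -151/2 (k(Z) = (½)*(-151) = -151/2)
J = 1 (J = 1/1 = 1)
z(r, t) = 5 (z(r, t) = (5*1)*1 = 5*1 = 5)
z(-86, -154) + (-14623/k(102) + ((29*(-29))*9)/14536) = 5 + (-14623/(-151/2) + ((29*(-29))*9)/14536) = 5 + (-14623*(-2/151) - 841*9*(1/14536)) = 5 + (29246/151 - 7569*1/14536) = 5 + (29246/151 - 7569/14536) = 5 + 423976937/2194936 = 434951617/2194936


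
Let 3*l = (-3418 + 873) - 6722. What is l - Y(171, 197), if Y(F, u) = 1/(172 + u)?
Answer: -1139842/369 ≈ -3089.0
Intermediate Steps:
l = -3089 (l = ((-3418 + 873) - 6722)/3 = (-2545 - 6722)/3 = (1/3)*(-9267) = -3089)
l - Y(171, 197) = -3089 - 1/(172 + 197) = -3089 - 1/369 = -1139842/369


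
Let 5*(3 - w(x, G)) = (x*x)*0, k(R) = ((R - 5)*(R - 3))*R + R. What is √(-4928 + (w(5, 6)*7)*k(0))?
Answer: 8*I*√77 ≈ 70.2*I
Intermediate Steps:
k(R) = R + R*(-5 + R)*(-3 + R) (k(R) = ((-5 + R)*(-3 + R))*R + R = R*(-5 + R)*(-3 + R) + R = R + R*(-5 + R)*(-3 + R))
w(x, G) = 3 (w(x, G) = 3 - x*x*0/5 = 3 - x²*0/5 = 3 - ⅕*0 = 3 + 0 = 3)
√(-4928 + (w(5, 6)*7)*k(0)) = √(-4928 + (3*7)*(0*(16 + 0² - 8*0))) = √(-4928 + 21*(0*(16 + 0 + 0))) = √(-4928 + 21*(0*16)) = √(-4928 + 21*0) = √(-4928 + 0) = √(-4928) = 8*I*√77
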